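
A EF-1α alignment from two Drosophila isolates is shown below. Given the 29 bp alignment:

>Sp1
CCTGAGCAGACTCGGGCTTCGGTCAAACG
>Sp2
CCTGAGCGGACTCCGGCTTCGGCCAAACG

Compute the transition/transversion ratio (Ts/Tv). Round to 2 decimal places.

2.00

Transitions are A↔G and C↔T; transversions are all other mismatches.
Transitions: 2. Transversions: 1.
R = 2/1 = 2.00.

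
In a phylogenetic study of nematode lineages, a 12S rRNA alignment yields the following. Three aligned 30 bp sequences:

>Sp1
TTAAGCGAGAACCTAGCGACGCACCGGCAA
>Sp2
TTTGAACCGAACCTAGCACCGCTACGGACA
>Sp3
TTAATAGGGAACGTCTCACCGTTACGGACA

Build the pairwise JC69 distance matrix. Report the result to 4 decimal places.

d(Sp1,Sp2) = 0.5716, d(Sp1,Sp3) = 0.6467, d(Sp2,Sp3) = 0.3831

Sp1–Sp2: 12/30 sites differ → p = 0.4, d = −0.75 ln(1 − 0.533333) = 0.571605 ≈ 0.5716.
Sp1–Sp3: 13/30 sites differ → p ≈ 0.433333, d = −0.75 ln(1 − 0.577777) = 0.646666 ≈ 0.6467.
Sp2–Sp3: 9/30 sites differ → p = 0.3, d = −0.75 ln(1 − 0.4) = 0.383119 ≈ 0.3831.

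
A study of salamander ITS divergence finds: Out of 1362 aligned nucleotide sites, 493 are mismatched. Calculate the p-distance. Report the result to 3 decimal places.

0.362

p = 493/1362 = 0.361967… ≈ 0.362 (to 3 d.p.).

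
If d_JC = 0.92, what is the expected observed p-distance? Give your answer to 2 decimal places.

0.53

p = (3/4)(1 − e^(−4d/3)) = 0.75 × (1 − e^(-1.226667)) = 0.75 × (1 − 0.293268) = 0.530049.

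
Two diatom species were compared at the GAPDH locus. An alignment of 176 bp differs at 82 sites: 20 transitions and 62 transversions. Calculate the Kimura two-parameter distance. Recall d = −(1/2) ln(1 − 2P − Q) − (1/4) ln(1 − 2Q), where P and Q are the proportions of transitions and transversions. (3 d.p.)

0.738

P = 20/176 ≈ 0.113636 and Q = 62/176 ≈ 0.352273.
Under the Kimura two-parameter model, d = −½ ln(1 − 2P − Q) − ¼ ln(1 − 2Q).
1 − 2P − Q = 0.420455, giving −½ ln(0.420455) = 0.433209.
1 − 2Q = 0.295454, giving −¼ ln(0.295454) = 0.304811.
d = 0.433209 + 0.304811 = 0.738020.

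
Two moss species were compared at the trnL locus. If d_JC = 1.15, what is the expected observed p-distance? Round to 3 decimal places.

p = (3/4)(1 − e^(−4d/3)) = 0.75 × (1 − e^(-1.533333)) = 0.75 × (1 − 0.215815) = 0.588139.

0.588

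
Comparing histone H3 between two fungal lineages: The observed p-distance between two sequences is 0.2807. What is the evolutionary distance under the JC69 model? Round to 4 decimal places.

0.3516

d = −(3/4) ln(1 − 4p/3) = −0.75 ln(1 − 0.374267) = −0.75 ln(0.625733)
  = −0.75 × (-0.468832) = 0.351624 substitutions/site.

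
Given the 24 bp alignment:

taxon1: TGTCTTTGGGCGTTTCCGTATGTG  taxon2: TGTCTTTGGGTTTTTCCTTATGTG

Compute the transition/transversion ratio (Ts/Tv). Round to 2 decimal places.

Transitions are A↔G and C↔T; transversions are all other mismatches.
Transitions: 1. Transversions: 2.
R = 1/2 = 0.50.

0.50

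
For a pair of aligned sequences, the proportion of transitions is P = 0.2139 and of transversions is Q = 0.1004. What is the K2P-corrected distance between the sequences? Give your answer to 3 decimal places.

0.432

Under the Kimura two-parameter model, d = −½ ln(1 − 2P − Q) − ¼ ln(1 − 2Q).
1 − 2P − Q = 0.4718, giving −½ ln(0.4718) = 0.375600.
1 − 2Q = 0.7992, giving −¼ ln(0.7992) = 0.056036.
d = 0.375600 + 0.056036 = 0.431636.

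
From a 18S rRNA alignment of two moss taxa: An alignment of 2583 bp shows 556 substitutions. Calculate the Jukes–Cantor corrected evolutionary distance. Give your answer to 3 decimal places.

p = 556/2583 ≈ 0.215254.
d = −(3/4) ln(1 − 4p/3) = −0.75 ln(1 − 0.287005) = −0.75 ln(0.712995)
  = −0.75 × (-0.338281) = 0.253711 substitutions/site.

0.254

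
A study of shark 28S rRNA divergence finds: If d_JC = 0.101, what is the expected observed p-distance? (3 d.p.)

p = (3/4)(1 − e^(−4d/3)) = 0.75 × (1 − e^(-0.134667)) = 0.75 × (1 − 0.874007) = 0.094495.

0.094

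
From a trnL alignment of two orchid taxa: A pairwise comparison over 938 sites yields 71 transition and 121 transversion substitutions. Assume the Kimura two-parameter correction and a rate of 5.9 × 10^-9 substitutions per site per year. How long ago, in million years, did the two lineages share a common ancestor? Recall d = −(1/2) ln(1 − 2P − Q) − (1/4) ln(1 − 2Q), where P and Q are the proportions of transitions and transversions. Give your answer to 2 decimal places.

20.26

P = 71/938 ≈ 0.075693 and Q = 121/938 ≈ 0.128998.
Under the Kimura two-parameter model, d = −½ ln(1 − 2P − Q) − ¼ ln(1 − 2Q).
1 − 2P − Q = 0.719616, giving −½ ln(0.719616) = 0.164519.
1 − 2Q = 0.742004, giving −¼ ln(0.742004) = 0.074600.
d = 0.164519 + 0.074600 = 0.239119.
Under a molecular clock d = 2μt, so t = d/(2μ) = 0.239119 / (2 × 5.9 × 10^-9) = 20.26 million years.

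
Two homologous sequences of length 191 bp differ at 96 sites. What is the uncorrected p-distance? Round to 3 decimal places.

p = 96/191 = 0.502617… ≈ 0.503 (to 3 d.p.).

0.503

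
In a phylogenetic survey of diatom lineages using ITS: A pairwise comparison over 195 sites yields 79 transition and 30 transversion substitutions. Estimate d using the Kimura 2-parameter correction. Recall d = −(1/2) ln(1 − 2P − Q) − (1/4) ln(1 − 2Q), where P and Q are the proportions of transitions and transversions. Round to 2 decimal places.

P = 79/195 ≈ 0.405128 and Q = 30/195 ≈ 0.153846.
Under the Kimura two-parameter model, d = −½ ln(1 − 2P − Q) − ¼ ln(1 − 2Q).
1 − 2P − Q = 0.035898, giving −½ ln(0.035898) = 1.663537.
1 − 2Q = 0.692308, giving −¼ ln(0.692308) = 0.091931.
d = 1.663537 + 0.091931 = 1.755468.

1.76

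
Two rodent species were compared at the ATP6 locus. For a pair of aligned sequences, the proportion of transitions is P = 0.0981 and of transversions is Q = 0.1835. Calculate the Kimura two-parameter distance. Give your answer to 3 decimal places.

0.353

Under the Kimura two-parameter model, d = −½ ln(1 − 2P − Q) − ¼ ln(1 − 2Q).
1 − 2P − Q = 0.6203, giving −½ ln(0.6203) = 0.238776.
1 − 2Q = 0.633, giving −¼ ln(0.633) = 0.114321.
d = 0.238776 + 0.114321 = 0.353097.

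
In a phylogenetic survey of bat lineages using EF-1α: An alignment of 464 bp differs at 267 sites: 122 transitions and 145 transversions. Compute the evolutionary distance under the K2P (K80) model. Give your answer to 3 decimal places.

1.156

P = 122/464 ≈ 0.262931 and Q = 145/464 = 0.3125.
Under the Kimura two-parameter model, d = −½ ln(1 − 2P − Q) − ¼ ln(1 − 2Q).
1 − 2P − Q = 0.161638, giving −½ ln(0.161638) = 0.911198.
1 − 2Q = 0.375, giving −¼ ln(0.375) = 0.245207.
d = 0.911198 + 0.245207 = 1.156405.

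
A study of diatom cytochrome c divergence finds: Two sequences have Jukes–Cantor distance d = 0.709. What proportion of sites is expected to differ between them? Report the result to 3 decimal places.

0.459

p = (3/4)(1 − e^(−4d/3)) = 0.75 × (1 − e^(-0.945333)) = 0.75 × (1 − 0.388550) = 0.458588.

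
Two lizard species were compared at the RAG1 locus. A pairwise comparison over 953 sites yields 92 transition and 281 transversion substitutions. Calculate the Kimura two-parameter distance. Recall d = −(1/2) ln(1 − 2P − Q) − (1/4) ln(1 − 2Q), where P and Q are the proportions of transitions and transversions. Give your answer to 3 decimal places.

P = 92/953 ≈ 0.096537 and Q = 281/953 ≈ 0.294858.
Under the Kimura two-parameter model, d = −½ ln(1 − 2P − Q) − ¼ ln(1 − 2Q).
1 − 2P − Q = 0.512068, giving −½ ln(0.512068) = 0.334649.
1 − 2Q = 0.410284, giving −¼ ln(0.410284) = 0.222726.
d = 0.334649 + 0.222726 = 0.557375.

0.557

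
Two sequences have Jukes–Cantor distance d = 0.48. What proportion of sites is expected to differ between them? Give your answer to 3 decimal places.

p = (3/4)(1 − e^(−4d/3)) = 0.75 × (1 − e^(-0.64)) = 0.75 × (1 − 0.527292) = 0.354531.

0.355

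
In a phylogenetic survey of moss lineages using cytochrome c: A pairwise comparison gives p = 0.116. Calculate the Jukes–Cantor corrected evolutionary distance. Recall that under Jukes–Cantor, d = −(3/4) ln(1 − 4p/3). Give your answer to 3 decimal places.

d = −(3/4) ln(1 − 4p/3) = −0.75 ln(1 − 0.154667) = −0.75 ln(0.845333)
  = −0.75 × (-0.168025) = 0.126019 substitutions/site.

0.126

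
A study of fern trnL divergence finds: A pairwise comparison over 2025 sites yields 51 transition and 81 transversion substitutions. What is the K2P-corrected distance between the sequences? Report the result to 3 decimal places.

0.068

P = 51/2025 ≈ 0.025185 and Q = 81/2025 = 0.04.
Under the Kimura two-parameter model, d = −½ ln(1 − 2P − Q) − ¼ ln(1 − 2Q).
1 − 2P − Q = 0.90963, giving −½ ln(0.90963) = 0.047359.
1 − 2Q = 0.92, giving −¼ ln(0.92) = 0.020845.
d = 0.047359 + 0.020845 = 0.068204.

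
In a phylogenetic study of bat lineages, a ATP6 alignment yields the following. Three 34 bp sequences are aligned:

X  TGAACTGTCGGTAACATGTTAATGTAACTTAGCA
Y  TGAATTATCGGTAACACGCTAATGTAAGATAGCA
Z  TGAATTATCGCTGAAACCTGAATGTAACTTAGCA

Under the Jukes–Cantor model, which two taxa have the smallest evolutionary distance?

X and Y

X–Y: 6/34 differ, p = 0.176, d = 0.201.
X–Z: 8/34 differ, p = 0.235, d = 0.282.
Y–Z: 8/34 differ, p = 0.235, d = 0.282.
The smallest distance is between X and Y.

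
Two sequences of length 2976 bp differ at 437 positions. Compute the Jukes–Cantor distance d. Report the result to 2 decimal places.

p = 437/2976 ≈ 0.146841.
d = −(3/4) ln(1 − 4p/3) = −0.75 ln(1 − 0.195788) = −0.75 ln(0.804212)
  = −0.75 × (-0.217892) = 0.163419 substitutions/site.

0.16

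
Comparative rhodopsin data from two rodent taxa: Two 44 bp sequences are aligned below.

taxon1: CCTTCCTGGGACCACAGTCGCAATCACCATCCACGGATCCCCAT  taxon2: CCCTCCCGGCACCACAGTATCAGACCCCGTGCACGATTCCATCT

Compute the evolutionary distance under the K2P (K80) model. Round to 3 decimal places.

Of 44 sites, 6 differences are transitions and 9 are transversions, so P = 6/44 ≈ 0.136364 and Q = 9/44 ≈ 0.204545.
Under the Kimura two-parameter model, d = −½ ln(1 − 2P − Q) − ¼ ln(1 − 2Q).
1 − 2P − Q = 0.522727, giving −½ ln(0.522727) = 0.324348.
1 − 2Q = 0.59091, giving −¼ ln(0.59091) = 0.131523.
d = 0.324348 + 0.131523 = 0.455871.

0.456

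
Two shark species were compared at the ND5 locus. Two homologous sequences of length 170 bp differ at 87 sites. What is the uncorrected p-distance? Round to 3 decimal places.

0.512

p = 87/170 = 0.511764… ≈ 0.512 (to 3 d.p.).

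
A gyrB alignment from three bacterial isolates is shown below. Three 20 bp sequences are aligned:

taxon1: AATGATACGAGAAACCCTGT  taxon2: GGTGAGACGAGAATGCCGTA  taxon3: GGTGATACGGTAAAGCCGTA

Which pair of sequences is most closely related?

taxon2 and taxon3

taxon1–taxon2: 8/20 differ, p = 0.400, d = 0.572.
taxon1–taxon3: 8/20 differ, p = 0.400, d = 0.572.
taxon2–taxon3: 4/20 differ, p = 0.200, d = 0.233.
The smallest distance is between taxon2 and taxon3.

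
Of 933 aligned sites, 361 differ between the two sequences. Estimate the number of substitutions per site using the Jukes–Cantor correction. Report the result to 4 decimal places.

0.5441

p = 361/933 ≈ 0.386924.
d = −(3/4) ln(1 − 4p/3) = −0.75 ln(1 − 0.515899) = −0.75 ln(0.484101)
  = −0.75 × (-0.725462) = 0.544097 substitutions/site.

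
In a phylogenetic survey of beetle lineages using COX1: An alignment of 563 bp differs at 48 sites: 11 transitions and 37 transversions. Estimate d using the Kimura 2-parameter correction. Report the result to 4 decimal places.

P = 11/563 ≈ 0.019538 and Q = 37/563 ≈ 0.065719.
Under the Kimura two-parameter model, d = −½ ln(1 − 2P − Q) − ¼ ln(1 − 2Q).
1 − 2P − Q = 0.895205, giving −½ ln(0.895205) = 0.055351.
1 − 2Q = 0.868562, giving −¼ ln(0.868562) = 0.035229.
d = 0.055351 + 0.035229 = 0.090580.

0.0906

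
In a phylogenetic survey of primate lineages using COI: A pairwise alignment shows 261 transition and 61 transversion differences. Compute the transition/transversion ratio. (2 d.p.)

R = 261/61 = 4.278688… ≈ 4.28 (to 2 d.p.).

4.28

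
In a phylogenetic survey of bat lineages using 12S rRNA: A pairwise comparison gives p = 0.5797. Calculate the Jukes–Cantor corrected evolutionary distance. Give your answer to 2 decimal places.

1.11

d = −(3/4) ln(1 − 4p/3) = −0.75 ln(1 − 0.772933) = −0.75 ln(0.227067)
  = −0.75 × (-1.482510) = 1.111883 substitutions/site.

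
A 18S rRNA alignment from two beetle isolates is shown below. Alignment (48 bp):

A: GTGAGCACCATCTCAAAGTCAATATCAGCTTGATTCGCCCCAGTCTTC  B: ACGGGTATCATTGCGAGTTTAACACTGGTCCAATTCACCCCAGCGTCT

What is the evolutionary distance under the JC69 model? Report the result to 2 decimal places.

The sequences differ at 24 of 48 sites, so p = 24/48 = 0.5.
d = −(3/4) ln(1 − 4p/3) = −0.75 ln(1 − 0.666667) = −0.75 ln(0.333333)
  = −0.75 × (-1.098613) = 0.823960 substitutions/site.

0.82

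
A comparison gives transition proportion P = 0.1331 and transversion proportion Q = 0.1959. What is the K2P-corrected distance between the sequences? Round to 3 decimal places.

Under the Kimura two-parameter model, d = −½ ln(1 − 2P − Q) − ¼ ln(1 − 2Q).
1 − 2P − Q = 0.5379, giving −½ ln(0.5379) = 0.310041.
1 − 2Q = 0.6082, giving −¼ ln(0.6082) = 0.124313.
d = 0.310041 + 0.124313 = 0.434354.

0.434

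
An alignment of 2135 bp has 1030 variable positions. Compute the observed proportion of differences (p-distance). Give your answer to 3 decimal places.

p = 1030/2135 = 0.482435… ≈ 0.482 (to 3 d.p.).

0.482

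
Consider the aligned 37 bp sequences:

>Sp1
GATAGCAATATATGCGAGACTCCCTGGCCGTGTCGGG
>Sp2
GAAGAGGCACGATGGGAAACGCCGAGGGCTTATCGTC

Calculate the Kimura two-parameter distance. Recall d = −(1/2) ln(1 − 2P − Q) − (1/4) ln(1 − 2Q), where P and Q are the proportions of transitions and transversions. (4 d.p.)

Of 37 sites, 5 differences are transitions and 14 are transversions, so P = 5/37 ≈ 0.135135 and Q = 14/37 ≈ 0.378378.
Under the Kimura two-parameter model, d = −½ ln(1 − 2P − Q) − ¼ ln(1 − 2Q).
1 − 2P − Q = 0.351352, giving −½ ln(0.351352) = 0.522983.
1 − 2Q = 0.243244, giving −¼ ln(0.243244) = 0.353423.
d = 0.522983 + 0.353423 = 0.876406.

0.8764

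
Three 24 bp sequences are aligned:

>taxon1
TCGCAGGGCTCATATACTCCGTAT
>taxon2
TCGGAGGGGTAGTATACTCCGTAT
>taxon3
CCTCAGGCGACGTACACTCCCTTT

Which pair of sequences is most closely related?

taxon1–taxon2: 4/24 differ, p = 0.167, d = 0.188.
taxon1–taxon3: 9/24 differ, p = 0.375, d = 0.520.
taxon2–taxon3: 9/24 differ, p = 0.375, d = 0.520.
The smallest distance is between taxon1 and taxon2.

taxon1 and taxon2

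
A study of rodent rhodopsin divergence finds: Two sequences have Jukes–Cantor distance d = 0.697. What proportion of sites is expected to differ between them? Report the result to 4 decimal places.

p = (3/4)(1 − e^(−4d/3)) = 0.75 × (1 − e^(-0.929333)) = 0.75 × (1 − 0.394817) = 0.453887.

0.4539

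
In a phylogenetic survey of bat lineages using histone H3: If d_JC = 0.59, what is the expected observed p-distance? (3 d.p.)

p = (3/4)(1 − e^(−4d/3)) = 0.75 × (1 − e^(-0.786667)) = 0.75 × (1 − 0.455360) = 0.408480.

0.408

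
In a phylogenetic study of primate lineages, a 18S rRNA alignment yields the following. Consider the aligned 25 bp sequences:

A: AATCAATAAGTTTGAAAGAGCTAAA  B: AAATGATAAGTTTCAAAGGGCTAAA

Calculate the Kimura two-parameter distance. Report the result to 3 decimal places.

Of 25 sites, 3 differences are transitions and 2 are transversions, so P = 3/25 = 0.12 and Q = 2/25 = 0.08.
Under the Kimura two-parameter model, d = −½ ln(1 − 2P − Q) − ¼ ln(1 − 2Q).
1 − 2P − Q = 0.68, giving −½ ln(0.68) = 0.192831.
1 − 2Q = 0.84, giving −¼ ln(0.84) = 0.043588.
d = 0.192831 + 0.043588 = 0.236419.

0.236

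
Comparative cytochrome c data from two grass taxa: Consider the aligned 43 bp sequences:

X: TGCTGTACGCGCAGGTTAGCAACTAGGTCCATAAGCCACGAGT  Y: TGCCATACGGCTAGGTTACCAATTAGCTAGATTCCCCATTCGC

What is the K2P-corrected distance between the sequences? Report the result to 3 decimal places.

Of 43 sites, 6 differences are transitions and 11 are transversions, so P = 6/43 ≈ 0.139535 and Q = 11/43 ≈ 0.255814.
Under the Kimura two-parameter model, d = −½ ln(1 − 2P − Q) − ¼ ln(1 − 2Q).
1 − 2P − Q = 0.465116, giving −½ ln(0.465116) = 0.382734.
1 − 2Q = 0.488372, giving −¼ ln(0.488372) = 0.179169.
d = 0.382734 + 0.179169 = 0.561903.

0.562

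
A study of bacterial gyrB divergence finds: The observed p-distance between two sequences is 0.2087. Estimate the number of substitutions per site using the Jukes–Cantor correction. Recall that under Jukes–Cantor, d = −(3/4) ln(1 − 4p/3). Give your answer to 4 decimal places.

d = −(3/4) ln(1 − 4p/3) = −0.75 ln(1 − 0.278267) = −0.75 ln(0.721733)
  = −0.75 × (-0.326100) = 0.244575 substitutions/site.

0.2446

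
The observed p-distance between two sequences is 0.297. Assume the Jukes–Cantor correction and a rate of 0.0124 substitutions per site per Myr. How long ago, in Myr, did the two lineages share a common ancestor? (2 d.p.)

d = −(3/4) ln(1 − 4p/3) = −0.75 ln(1 − 0.396) = −0.75 ln(0.604)
  = −0.75 × (-0.504181) = 0.378136 substitutions/site.
Under a molecular clock d = 2μt, so t = d/(2μ) = 0.378136 / (2 × 0.0124) = 15.25 Myr.

15.25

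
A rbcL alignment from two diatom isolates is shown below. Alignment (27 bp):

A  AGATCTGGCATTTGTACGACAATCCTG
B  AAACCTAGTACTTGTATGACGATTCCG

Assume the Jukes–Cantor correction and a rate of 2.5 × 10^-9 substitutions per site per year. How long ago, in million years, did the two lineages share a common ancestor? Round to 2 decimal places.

88.17

The sequences differ at 9 of 27 sites (2, 4, 7, 9, 11, 17, 21, 24, 26), so p = 9/27 ≈ 0.333333.
d = −(3/4) ln(1 − 4p/3) = −0.75 ln(1 − 0.444444) = −0.75 ln(0.555556)
  = −0.75 × (-0.587786) = 0.440840 substitutions/site.
Under a molecular clock d = 2μt, so t = d/(2μ) = 0.440840 / (2 × 2.5 × 10^-9) = 88.17 million years.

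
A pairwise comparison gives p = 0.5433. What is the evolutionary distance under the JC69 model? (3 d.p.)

d = −(3/4) ln(1 − 4p/3) = −0.75 ln(1 − 0.7244) = −0.75 ln(0.2756)
  = −0.75 × (-1.288805) = 0.966604 substitutions/site.

0.967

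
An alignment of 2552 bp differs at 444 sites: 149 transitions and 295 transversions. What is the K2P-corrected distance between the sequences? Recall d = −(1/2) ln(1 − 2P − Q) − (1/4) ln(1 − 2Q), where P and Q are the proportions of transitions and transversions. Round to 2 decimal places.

0.20

P = 149/2552 ≈ 0.058386 and Q = 295/2552 ≈ 0.115596.
Under the Kimura two-parameter model, d = −½ ln(1 − 2P − Q) − ¼ ln(1 − 2Q).
1 − 2P − Q = 0.767632, giving −½ ln(0.767632) = 0.132222.
1 − 2Q = 0.768808, giving −¼ ln(0.768808) = 0.065729.
d = 0.132222 + 0.065729 = 0.197951.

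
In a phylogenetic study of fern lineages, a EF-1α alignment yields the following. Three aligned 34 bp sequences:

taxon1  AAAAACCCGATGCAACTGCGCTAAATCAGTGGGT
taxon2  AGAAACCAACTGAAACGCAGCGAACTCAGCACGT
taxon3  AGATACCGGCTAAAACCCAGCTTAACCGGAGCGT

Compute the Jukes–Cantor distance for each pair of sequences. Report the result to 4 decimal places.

taxon1–taxon2: 13/34 sites differ → p ≈ 0.382353, d = −0.75 ln(1 − 0.509804) = 0.534712 ≈ 0.5347.
taxon1–taxon3: 14/34 sites differ → p ≈ 0.411765, d = −0.75 ln(1 − 0.54902) = 0.597249 ≈ 0.5972.
taxon2–taxon3: 12/34 sites differ → p ≈ 0.352941, d = −0.75 ln(1 − 0.470588) = 0.476991 ≈ 0.4770.

d(taxon1,taxon2) = 0.5347, d(taxon1,taxon3) = 0.5972, d(taxon2,taxon3) = 0.4770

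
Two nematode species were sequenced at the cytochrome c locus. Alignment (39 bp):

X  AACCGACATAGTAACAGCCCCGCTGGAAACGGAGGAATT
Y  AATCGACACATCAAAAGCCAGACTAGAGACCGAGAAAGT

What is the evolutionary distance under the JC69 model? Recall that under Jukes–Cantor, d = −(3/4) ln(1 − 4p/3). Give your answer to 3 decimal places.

0.441

The sequences differ at 13 of 39 sites, so p = 13/39 ≈ 0.333333.
d = −(3/4) ln(1 − 4p/3) = −0.75 ln(1 − 0.444444) = −0.75 ln(0.555556)
  = −0.75 × (-0.587786) = 0.440840 substitutions/site.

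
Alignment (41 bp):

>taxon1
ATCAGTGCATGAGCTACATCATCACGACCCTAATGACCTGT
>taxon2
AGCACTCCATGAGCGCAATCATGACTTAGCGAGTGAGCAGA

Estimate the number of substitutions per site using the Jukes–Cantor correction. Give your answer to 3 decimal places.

0.551

The sequences differ at 16 of 41 sites, so p = 16/41 ≈ 0.390244.
d = −(3/4) ln(1 − 4p/3) = −0.75 ln(1 − 0.520325) = −0.75 ln(0.479675)
  = −0.75 × (-0.734646) = 0.550985 substitutions/site.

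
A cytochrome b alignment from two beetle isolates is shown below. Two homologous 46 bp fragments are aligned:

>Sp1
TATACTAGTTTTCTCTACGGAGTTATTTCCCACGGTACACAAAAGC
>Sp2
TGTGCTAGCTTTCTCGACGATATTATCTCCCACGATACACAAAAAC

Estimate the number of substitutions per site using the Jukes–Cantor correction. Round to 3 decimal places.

The sequences differ at 10 of 46 sites (2, 4, 9, 16, 20, 21, 22, 27, 35, 45), so p = 10/46 ≈ 0.217391.
d = −(3/4) ln(1 − 4p/3) = −0.75 ln(1 − 0.289855) = −0.75 ln(0.710145)
  = −0.75 × (-0.342286) = 0.256715 substitutions/site.

0.257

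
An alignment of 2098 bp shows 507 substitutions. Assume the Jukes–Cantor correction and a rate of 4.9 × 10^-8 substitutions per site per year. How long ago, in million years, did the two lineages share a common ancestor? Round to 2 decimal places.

p = 507/2098 ≈ 0.241659.
d = −(3/4) ln(1 − 4p/3) = −0.75 ln(1 − 0.322212) = −0.75 ln(0.677788)
  = −0.75 × (-0.388921) = 0.291691 substitutions/site.
Under a molecular clock d = 2μt, so t = d/(2μ) = 0.291691 / (2 × 4.9 × 10^-8) = 2.98 million years.

2.98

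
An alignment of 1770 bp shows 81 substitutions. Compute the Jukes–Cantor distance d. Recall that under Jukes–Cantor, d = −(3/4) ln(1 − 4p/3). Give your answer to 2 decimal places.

p = 81/1770 ≈ 0.045763.
d = −(3/4) ln(1 − 4p/3) = −0.75 ln(1 − 0.061017) = −0.75 ln(0.938983)
  = −0.75 × (-0.062958) = 0.047219 substitutions/site.

0.05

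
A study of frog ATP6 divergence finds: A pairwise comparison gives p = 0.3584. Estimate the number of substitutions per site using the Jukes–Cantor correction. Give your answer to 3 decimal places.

d = −(3/4) ln(1 − 4p/3) = −0.75 ln(1 − 0.477867) = −0.75 ln(0.522133)
  = −0.75 × (-0.649833) = 0.487375 substitutions/site.

0.487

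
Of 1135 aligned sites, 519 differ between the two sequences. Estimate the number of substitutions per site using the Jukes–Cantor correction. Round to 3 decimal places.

0.706

p = 519/1135 ≈ 0.457269.
d = −(3/4) ln(1 − 4p/3) = −0.75 ln(1 − 0.609692) = −0.75 ln(0.390308)
  = −0.75 × (-0.940819) = 0.705614 substitutions/site.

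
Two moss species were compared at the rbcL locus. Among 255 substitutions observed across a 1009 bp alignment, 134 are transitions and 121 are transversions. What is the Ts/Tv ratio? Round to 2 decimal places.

R = 134/121 = 1.107438… ≈ 1.11 (to 2 d.p.).

1.11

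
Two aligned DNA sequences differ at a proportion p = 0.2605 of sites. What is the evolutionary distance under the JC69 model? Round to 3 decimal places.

0.320

d = −(3/4) ln(1 − 4p/3) = −0.75 ln(1 − 0.347333) = −0.75 ln(0.652667)
  = −0.75 × (-0.426688) = 0.320016 substitutions/site.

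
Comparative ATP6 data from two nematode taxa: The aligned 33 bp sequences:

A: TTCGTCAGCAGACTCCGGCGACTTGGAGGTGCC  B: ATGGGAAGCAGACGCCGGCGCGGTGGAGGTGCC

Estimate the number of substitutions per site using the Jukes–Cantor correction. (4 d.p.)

The sequences differ at 8 of 33 sites (1, 3, 5, 6, 14, 21, 22, 23), so p = 8/33 ≈ 0.242424.
d = −(3/4) ln(1 − 4p/3) = −0.75 ln(1 − 0.323232) = −0.75 ln(0.676768)
  = −0.75 × (-0.390427) = 0.292820 substitutions/site.

0.2928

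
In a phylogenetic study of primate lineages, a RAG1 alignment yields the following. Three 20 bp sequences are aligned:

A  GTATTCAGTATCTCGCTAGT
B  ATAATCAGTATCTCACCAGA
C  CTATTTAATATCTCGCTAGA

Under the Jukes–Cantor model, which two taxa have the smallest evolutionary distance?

A and C

A–B: 5/20 differ, p = 0.250, d = 0.304.
A–C: 4/20 differ, p = 0.200, d = 0.233.
B–C: 6/20 differ, p = 0.300, d = 0.383.
The smallest distance is between A and C.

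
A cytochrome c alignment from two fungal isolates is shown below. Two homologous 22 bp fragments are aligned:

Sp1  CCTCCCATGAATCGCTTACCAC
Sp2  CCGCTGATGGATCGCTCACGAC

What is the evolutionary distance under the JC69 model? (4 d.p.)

The sequences differ at 6 of 22 sites (3, 5, 6, 10, 17, 20), so p = 6/22 ≈ 0.272727.
d = −(3/4) ln(1 − 4p/3) = −0.75 ln(1 − 0.363636) = −0.75 ln(0.636364)
  = −0.75 × (-0.451985) = 0.338989 substitutions/site.

0.3390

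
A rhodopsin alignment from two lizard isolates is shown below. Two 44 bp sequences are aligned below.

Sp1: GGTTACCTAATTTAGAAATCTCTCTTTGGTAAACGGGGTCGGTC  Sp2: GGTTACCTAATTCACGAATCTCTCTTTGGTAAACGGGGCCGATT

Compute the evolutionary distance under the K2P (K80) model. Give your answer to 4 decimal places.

Of 44 sites, 5 differences are transitions and 1 are transversions, so P = 5/44 ≈ 0.113636 and Q = 1/44 ≈ 0.022727.
Under the Kimura two-parameter model, d = −½ ln(1 − 2P − Q) − ¼ ln(1 − 2Q).
1 − 2P − Q = 0.750001, giving −½ ln(0.750001) = 0.143840.
1 − 2Q = 0.954546, giving −¼ ln(0.954546) = 0.011630.
d = 0.143840 + 0.011630 = 0.155470.

0.1555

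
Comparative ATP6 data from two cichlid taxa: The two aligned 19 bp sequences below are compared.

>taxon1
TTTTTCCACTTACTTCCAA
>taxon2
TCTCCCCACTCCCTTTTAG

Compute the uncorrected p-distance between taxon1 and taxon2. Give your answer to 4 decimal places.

The sequences differ at 8 of 19 positions (sites 2, 4, 5, 11, 12, 16, 17, 19).
p = 8/19 = 0.421052… ≈ 0.4211 (to 4 d.p.).

0.4211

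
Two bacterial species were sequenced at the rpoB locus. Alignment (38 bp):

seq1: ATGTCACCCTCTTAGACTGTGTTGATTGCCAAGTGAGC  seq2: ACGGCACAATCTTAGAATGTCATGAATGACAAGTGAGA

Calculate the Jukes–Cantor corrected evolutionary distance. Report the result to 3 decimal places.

The sequences differ at 10 of 38 sites (2, 4, 8, 9, 17, 21, 22, 26, 29, 38), so p = 10/38 ≈ 0.263158.
d = −(3/4) ln(1 − 4p/3) = −0.75 ln(1 − 0.350877) = −0.75 ln(0.649123)
  = −0.75 × (-0.432133) = 0.324100 substitutions/site.

0.324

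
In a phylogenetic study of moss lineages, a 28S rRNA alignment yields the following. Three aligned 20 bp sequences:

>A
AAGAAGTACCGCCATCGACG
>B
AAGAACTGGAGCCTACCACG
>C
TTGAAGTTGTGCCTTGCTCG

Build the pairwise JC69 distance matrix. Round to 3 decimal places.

d(A,B) = 0.471, d(A,C) = 0.687, d(B,C) = 0.572

A–B: 7/20 sites differ → p = 0.35, d = −0.75 ln(1 − 0.466667) = 0.471457 ≈ 0.471.
A–C: 9/20 sites differ → p = 0.45, d = −0.75 ln(1 − 0.6) = 0.687218 ≈ 0.687.
B–C: 8/20 sites differ → p = 0.4, d = −0.75 ln(1 − 0.533333) = 0.571605 ≈ 0.572.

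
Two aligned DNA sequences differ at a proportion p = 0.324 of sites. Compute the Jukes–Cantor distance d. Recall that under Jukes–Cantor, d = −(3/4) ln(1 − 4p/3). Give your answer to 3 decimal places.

0.424

d = −(3/4) ln(1 − 4p/3) = −0.75 ln(1 − 0.432) = −0.75 ln(0.568)
  = −0.75 × (-0.565634) = 0.424226 substitutions/site.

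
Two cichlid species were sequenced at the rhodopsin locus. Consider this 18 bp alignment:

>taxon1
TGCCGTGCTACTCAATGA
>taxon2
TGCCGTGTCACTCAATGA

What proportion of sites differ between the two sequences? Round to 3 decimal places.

0.111

The sequences differ at 2 of 18 positions (sites 8, 9).
p = 2/18 = 0.111111… ≈ 0.111 (to 3 d.p.).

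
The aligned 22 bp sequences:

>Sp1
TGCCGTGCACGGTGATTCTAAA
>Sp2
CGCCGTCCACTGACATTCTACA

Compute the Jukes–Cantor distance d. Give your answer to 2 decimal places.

0.34

The sequences differ at 6 of 22 sites (1, 7, 11, 13, 14, 21), so p = 6/22 ≈ 0.272727.
d = −(3/4) ln(1 − 4p/3) = −0.75 ln(1 − 0.363636) = −0.75 ln(0.636364)
  = −0.75 × (-0.451985) = 0.338989 substitutions/site.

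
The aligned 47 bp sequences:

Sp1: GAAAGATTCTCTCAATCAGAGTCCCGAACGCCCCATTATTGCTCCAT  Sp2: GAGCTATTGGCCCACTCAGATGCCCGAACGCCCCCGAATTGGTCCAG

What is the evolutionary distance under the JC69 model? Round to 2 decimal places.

The sequences differ at 14 of 47 sites, so p = 14/47 ≈ 0.297872.
d = −(3/4) ln(1 − 4p/3) = −0.75 ln(1 − 0.397163) = −0.75 ln(0.602837)
  = −0.75 × (-0.506108) = 0.379581 substitutions/site.

0.38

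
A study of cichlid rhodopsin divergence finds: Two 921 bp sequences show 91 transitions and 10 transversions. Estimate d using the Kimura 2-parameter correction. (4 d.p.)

P = 91/921 ≈ 0.098806 and Q = 10/921 ≈ 0.010858.
Under the Kimura two-parameter model, d = −½ ln(1 − 2P − Q) − ¼ ln(1 − 2Q).
1 − 2P − Q = 0.79153, giving −½ ln(0.79153) = 0.116894.
1 − 2Q = 0.978284, giving −¼ ln(0.978284) = 0.005489.
d = 0.116894 + 0.005489 = 0.122383.

0.1224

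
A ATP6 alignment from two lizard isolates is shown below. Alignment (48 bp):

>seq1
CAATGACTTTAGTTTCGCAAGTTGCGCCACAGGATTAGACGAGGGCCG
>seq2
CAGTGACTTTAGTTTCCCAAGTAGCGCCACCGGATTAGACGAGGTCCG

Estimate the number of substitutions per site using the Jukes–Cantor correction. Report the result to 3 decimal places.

0.112

The sequences differ at 5 of 48 sites (3, 17, 23, 31, 45), so p = 5/48 ≈ 0.104167.
d = −(3/4) ln(1 − 4p/3) = −0.75 ln(1 − 0.138889) = −0.75 ln(0.861111)
  = −0.75 × (-0.149532) = 0.112149 substitutions/site.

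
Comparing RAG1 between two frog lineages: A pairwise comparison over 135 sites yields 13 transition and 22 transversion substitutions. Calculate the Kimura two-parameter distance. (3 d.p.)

P = 13/135 ≈ 0.096296 and Q = 22/135 ≈ 0.162963.
Under the Kimura two-parameter model, d = −½ ln(1 − 2P − Q) − ¼ ln(1 − 2Q).
1 − 2P − Q = 0.644445, giving −½ ln(0.644445) = 0.219683.
1 − 2Q = 0.674074, giving −¼ ln(0.674074) = 0.098604.
d = 0.219683 + 0.098604 = 0.318287.

0.318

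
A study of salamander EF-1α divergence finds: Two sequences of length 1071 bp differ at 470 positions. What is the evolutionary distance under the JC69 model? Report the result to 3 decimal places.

p = 470/1071 ≈ 0.438842.
d = −(3/4) ln(1 − 4p/3) = −0.75 ln(1 − 0.585123) = −0.75 ln(0.414877)
  = −0.75 × (-0.879773) = 0.659830 substitutions/site.

0.660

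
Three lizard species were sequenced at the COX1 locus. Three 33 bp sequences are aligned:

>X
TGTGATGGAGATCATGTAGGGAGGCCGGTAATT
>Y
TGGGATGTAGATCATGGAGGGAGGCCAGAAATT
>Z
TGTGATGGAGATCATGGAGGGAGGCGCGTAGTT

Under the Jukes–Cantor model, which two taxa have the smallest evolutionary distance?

X and Z

X–Y: 5/33 differ, p = 0.152, d = 0.169.
X–Z: 4/33 differ, p = 0.121, d = 0.132.
Y–Z: 6/33 differ, p = 0.182, d = 0.208.
The smallest distance is between X and Z.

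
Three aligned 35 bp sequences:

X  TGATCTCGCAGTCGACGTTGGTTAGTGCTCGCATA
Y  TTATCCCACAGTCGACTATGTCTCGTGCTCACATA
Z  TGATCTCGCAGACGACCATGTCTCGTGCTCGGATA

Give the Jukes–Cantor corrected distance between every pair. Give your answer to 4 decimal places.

X–Y: 9/35 sites differ → p ≈ 0.257143, d = −0.75 ln(1 − 0.342857) = 0.314890 ≈ 0.3149.
X–Z: 7/35 sites differ → p = 0.2, d = −0.75 ln(1 − 0.266667) = 0.232617 ≈ 0.2326.
Y–Z: 7/35 sites differ → p = 0.2, d = −0.75 ln(1 − 0.266667) = 0.232617 ≈ 0.2326.

d(X,Y) = 0.3149, d(X,Z) = 0.2326, d(Y,Z) = 0.2326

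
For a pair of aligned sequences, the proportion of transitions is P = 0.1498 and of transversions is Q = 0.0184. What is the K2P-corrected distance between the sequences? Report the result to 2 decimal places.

0.20

Under the Kimura two-parameter model, d = −½ ln(1 − 2P − Q) − ¼ ln(1 − 2Q).
1 − 2P − Q = 0.682, giving −½ ln(0.682) = 0.191363.
1 − 2Q = 0.9632, giving −¼ ln(0.9632) = 0.009374.
d = 0.191363 + 0.009374 = 0.200737.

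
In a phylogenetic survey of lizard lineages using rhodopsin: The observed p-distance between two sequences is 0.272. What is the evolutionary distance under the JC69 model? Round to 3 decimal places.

d = −(3/4) ln(1 − 4p/3) = −0.75 ln(1 − 0.362667) = −0.75 ln(0.637333)
  = −0.75 × (-0.450463) = 0.337847 substitutions/site.

0.338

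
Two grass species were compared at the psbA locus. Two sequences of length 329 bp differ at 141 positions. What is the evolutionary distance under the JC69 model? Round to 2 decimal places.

0.64

p = 141/329 ≈ 0.428571.
d = −(3/4) ln(1 − 4p/3) = −0.75 ln(1 − 0.571428) = −0.75 ln(0.428572)
  = −0.75 × (-0.847297) = 0.635473 substitutions/site.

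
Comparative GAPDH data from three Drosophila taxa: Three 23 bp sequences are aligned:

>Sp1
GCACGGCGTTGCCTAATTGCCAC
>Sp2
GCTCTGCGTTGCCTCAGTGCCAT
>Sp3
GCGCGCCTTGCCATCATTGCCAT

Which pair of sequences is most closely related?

Sp1 and Sp2

Sp1–Sp2: 5/23 differ, p = 0.217, d = 0.257.
Sp1–Sp3: 8/23 differ, p = 0.348, d = 0.467.
Sp2–Sp3: 8/23 differ, p = 0.348, d = 0.467.
The smallest distance is between Sp1 and Sp2.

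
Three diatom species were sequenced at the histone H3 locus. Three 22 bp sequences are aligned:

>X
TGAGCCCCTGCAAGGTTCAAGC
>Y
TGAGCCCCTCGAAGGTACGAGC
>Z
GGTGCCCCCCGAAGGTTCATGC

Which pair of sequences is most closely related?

X and Y

X–Y: 4/22 differ, p = 0.182, d = 0.208.
X–Z: 6/22 differ, p = 0.273, d = 0.339.
Y–Z: 6/22 differ, p = 0.273, d = 0.339.
The smallest distance is between X and Y.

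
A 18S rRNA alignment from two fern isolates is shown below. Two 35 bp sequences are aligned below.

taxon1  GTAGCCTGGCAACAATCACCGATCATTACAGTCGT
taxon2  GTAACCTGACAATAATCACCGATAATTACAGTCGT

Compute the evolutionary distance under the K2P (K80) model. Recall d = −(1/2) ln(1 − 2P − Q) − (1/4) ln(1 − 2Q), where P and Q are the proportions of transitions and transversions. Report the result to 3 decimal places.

0.126

Of 35 sites, 3 differences are transitions and 1 are transversions, so P = 3/35 ≈ 0.085714 and Q = 1/35 ≈ 0.028571.
Under the Kimura two-parameter model, d = −½ ln(1 − 2P − Q) − ¼ ln(1 − 2Q).
1 − 2P − Q = 0.800001, giving −½ ln(0.800001) = 0.111571.
1 − 2Q = 0.942858, giving −¼ ln(0.942858) = 0.014710.
d = 0.111571 + 0.014710 = 0.126281.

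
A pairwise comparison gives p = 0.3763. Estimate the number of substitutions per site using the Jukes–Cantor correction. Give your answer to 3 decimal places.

0.522

d = −(3/4) ln(1 − 4p/3) = −0.75 ln(1 − 0.501733) = −0.75 ln(0.498267)
  = −0.75 × (-0.696619) = 0.522464 substitutions/site.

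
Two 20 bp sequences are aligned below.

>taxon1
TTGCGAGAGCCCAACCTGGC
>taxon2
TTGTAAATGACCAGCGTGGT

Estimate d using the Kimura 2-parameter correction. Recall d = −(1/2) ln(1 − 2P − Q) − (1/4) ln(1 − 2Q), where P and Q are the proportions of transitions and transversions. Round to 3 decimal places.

0.614

Of 20 sites, 5 differences are transitions and 3 are transversions, so P = 5/20 = 0.25 and Q = 3/20 = 0.15.
Under the Kimura two-parameter model, d = −½ ln(1 − 2P − Q) − ¼ ln(1 − 2Q).
1 − 2P − Q = 0.35, giving −½ ln(0.35) = 0.524911.
1 − 2Q = 0.7, giving −¼ ln(0.7) = 0.089169.
d = 0.524911 + 0.089169 = 0.614080.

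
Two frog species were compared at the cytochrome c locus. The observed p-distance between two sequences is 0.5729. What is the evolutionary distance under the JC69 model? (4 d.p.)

d = −(3/4) ln(1 − 4p/3) = −0.75 ln(1 − 0.763867) = −0.75 ln(0.236133)
  = −0.75 × (-1.443360) = 1.082520 substitutions/site.

1.0825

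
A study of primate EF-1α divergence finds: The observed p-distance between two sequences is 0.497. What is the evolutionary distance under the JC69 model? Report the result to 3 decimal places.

0.815

d = −(3/4) ln(1 − 4p/3) = −0.75 ln(1 − 0.662667) = −0.75 ln(0.337333)
  = −0.75 × (-1.086685) = 0.815014 substitutions/site.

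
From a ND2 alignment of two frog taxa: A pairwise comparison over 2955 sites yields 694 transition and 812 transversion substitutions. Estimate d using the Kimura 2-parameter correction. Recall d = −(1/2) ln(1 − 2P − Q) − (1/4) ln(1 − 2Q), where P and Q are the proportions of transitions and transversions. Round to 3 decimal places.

0.882

P = 694/2955 ≈ 0.234856 and Q = 812/2955 ≈ 0.274788.
Under the Kimura two-parameter model, d = −½ ln(1 − 2P − Q) − ¼ ln(1 − 2Q).
1 − 2P − Q = 0.2555, giving −½ ln(0.2555) = 0.682266.
1 − 2Q = 0.450424, giving −¼ ln(0.450424) = 0.199391.
d = 0.682266 + 0.199391 = 0.881657.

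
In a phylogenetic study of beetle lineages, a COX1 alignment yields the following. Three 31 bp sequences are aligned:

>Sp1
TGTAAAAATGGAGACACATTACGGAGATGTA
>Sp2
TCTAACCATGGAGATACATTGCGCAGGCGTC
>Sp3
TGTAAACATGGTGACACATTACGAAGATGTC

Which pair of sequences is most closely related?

Sp1 and Sp3

Sp1–Sp2: 9/31 differ, p = 0.290, d = 0.367.
Sp1–Sp3: 4/31 differ, p = 0.129, d = 0.142.
Sp2–Sp3: 8/31 differ, p = 0.258, d = 0.316.
The smallest distance is between Sp1 and Sp3.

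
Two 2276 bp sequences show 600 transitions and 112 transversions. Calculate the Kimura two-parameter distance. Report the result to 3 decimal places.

P = 600/2276 ≈ 0.26362 and Q = 112/2276 ≈ 0.049209.
Under the Kimura two-parameter model, d = −½ ln(1 − 2P − Q) − ¼ ln(1 − 2Q).
1 − 2P − Q = 0.423551, giving −½ ln(0.423551) = 0.429541.
1 − 2Q = 0.901582, giving −¼ ln(0.901582) = 0.025901.
d = 0.429541 + 0.025901 = 0.455442.

0.455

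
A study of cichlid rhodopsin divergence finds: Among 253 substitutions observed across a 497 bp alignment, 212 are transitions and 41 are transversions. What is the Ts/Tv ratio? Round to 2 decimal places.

R = 212/41 = 5.170731… ≈ 5.17 (to 2 d.p.).

5.17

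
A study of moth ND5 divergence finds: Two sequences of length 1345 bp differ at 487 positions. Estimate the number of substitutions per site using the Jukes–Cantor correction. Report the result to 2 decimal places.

p = 487/1345 ≈ 0.362082.
d = −(3/4) ln(1 − 4p/3) = −0.75 ln(1 − 0.482776) = −0.75 ln(0.517224)
  = −0.75 × (-0.659279) = 0.494459 substitutions/site.

0.49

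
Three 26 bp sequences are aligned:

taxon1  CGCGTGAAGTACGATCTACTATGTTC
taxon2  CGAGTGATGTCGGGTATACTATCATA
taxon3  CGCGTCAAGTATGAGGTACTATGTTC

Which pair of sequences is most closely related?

taxon1–taxon2: 9/26 differ, p = 0.346, d = 0.464.
taxon1–taxon3: 4/26 differ, p = 0.154, d = 0.172.
taxon2–taxon3: 11/26 differ, p = 0.423, d = 0.623.
The smallest distance is between taxon1 and taxon3.

taxon1 and taxon3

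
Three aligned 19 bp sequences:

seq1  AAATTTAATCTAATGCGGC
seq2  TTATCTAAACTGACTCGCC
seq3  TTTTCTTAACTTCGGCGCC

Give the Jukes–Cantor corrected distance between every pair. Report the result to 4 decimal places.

d(seq1,seq2) = 0.6181, d(seq1,seq3) = 0.9074, d(seq2,seq3) = 0.4099

seq1–seq2: 8/19 sites differ → p ≈ 0.421053, d = −0.75 ln(1 − 0.561404) = 0.618132 ≈ 0.6181.
seq1–seq3: 10/19 sites differ → p ≈ 0.526316, d = −0.75 ln(1 − 0.701755) = 0.907380 ≈ 0.9074.
seq2–seq3: 6/19 sites differ → p ≈ 0.315789, d = −0.75 ln(1 − 0.421052) = 0.409907 ≈ 0.4099.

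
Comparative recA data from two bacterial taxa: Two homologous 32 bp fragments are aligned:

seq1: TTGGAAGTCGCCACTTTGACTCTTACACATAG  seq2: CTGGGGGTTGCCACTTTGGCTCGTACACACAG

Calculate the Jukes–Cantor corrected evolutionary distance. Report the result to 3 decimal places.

The sequences differ at 7 of 32 sites (1, 5, 6, 9, 19, 23, 30), so p = 7/32 = 0.21875.
d = −(3/4) ln(1 − 4p/3) = −0.75 ln(1 − 0.291667) = −0.75 ln(0.708333)
  = −0.75 × (-0.344841) = 0.258631 substitutions/site.

0.259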